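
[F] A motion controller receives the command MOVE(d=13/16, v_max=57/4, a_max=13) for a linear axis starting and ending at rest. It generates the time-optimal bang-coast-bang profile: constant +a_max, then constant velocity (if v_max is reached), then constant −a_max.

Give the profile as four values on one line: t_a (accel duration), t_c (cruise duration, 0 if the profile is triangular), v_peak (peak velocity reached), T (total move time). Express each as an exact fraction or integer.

t_a=1/4 t_c=0 v_peak=13/4 T=1/2

vₘ²/aₘ = (57/4)²/13 = 3249/208
13/16 < 3249/208 so t_c = 0
v_peak = √(13/16·13) = √(169/16) = 13/4
t_a = (13/4)/13 = 1/4; t_c = 0
T = 2·1/4 = 1/2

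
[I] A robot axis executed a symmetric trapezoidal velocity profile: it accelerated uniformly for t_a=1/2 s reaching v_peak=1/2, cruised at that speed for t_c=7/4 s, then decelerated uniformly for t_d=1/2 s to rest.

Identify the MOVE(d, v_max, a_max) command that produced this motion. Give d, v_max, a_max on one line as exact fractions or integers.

a_max = (1/2)/(1/2) = 1
d_a = ½·1/2·1/2 = 1/8; d_c = 1/2·7/4 = 7/8
d = 2·1/8 + 7/8 = 9/8
t_c = 7/4 > 0 → v_max = v_peak = 1/2

d=9/8 v_max=1/2 a_max=1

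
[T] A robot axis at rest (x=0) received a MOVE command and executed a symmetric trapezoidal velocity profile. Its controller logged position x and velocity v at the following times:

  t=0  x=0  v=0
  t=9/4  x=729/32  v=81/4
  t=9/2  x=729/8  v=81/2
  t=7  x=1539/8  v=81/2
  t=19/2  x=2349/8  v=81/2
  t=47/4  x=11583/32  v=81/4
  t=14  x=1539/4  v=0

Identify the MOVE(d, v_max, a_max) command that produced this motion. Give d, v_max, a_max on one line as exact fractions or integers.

d=1539/4 v_max=81/2 a_max=9

final state: t=14, x=1539/4, v=0 → d = 1539/4
a_max = (81/4−0)/(9/4−0) = 9
max v = 81/2 over t∈[9/2,19/2] → v_max = 81/2
check: 81/2·(9/2+5) = 1539/4 ✓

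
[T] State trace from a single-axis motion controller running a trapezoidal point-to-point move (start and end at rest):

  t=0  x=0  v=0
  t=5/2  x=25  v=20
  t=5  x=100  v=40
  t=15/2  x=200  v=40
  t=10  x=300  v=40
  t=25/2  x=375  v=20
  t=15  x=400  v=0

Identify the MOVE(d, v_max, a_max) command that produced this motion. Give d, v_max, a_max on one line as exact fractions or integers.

final state: t=15, x=400, v=0 → d = 400
a_max = (20−0)/(5/2−0) = 8
max v = 40 over t∈[5,10] → v_max = 40
check: 40·(5+5) = 400 ✓

d=400 v_max=40 a_max=8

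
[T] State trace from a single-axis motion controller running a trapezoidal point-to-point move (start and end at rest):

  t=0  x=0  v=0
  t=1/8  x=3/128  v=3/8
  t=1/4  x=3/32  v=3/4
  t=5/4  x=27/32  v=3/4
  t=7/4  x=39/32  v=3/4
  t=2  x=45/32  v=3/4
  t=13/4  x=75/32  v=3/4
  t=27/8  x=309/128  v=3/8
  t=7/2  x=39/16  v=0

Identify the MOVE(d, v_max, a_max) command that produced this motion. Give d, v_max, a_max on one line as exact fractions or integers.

d=39/16 v_max=3/4 a_max=3

final state: t=7/2, x=39/16, v=0 → d = 39/16
a_max = (3/8−0)/(1/8−0) = 3
max v = 3/4 over t∈[1/4,13/4] → v_max = 3/4
check: 3/4·(1/4+3) = 39/16 ✓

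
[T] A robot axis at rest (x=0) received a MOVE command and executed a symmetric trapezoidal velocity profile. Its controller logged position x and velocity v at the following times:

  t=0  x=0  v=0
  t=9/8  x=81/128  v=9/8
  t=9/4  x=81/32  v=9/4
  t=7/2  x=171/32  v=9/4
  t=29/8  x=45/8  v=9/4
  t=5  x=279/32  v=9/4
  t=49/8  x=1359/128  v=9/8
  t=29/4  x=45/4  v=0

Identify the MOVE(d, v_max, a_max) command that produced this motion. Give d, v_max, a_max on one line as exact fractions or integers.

final state: t=29/4, x=45/4, v=0 → d = 45/4
a_max = (9/8−0)/(9/8−0) = 1
max v = 9/4 over t∈[9/4,5] → v_max = 9/4
check: 9/4·(9/4+11/4) = 45/4 ✓

d=45/4 v_max=9/4 a_max=1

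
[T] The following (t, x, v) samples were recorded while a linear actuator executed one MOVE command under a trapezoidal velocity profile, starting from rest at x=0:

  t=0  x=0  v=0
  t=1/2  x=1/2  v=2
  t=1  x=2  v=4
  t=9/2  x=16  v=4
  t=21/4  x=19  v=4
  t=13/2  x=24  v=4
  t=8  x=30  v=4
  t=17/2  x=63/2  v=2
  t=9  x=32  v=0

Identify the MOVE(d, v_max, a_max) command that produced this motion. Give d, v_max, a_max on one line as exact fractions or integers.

d=32 v_max=4 a_max=4

final state: t=9, x=32, v=0 → d = 32
a_max = (2−0)/(1/2−0) = 4
max v = 4 over t∈[1,8] → v_max = 4
check: 4·(1+7) = 32 ✓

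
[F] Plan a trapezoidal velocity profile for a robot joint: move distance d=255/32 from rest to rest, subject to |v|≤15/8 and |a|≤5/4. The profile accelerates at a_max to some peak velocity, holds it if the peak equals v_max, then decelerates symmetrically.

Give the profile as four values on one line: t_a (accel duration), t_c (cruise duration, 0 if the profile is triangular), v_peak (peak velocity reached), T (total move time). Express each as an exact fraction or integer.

t_a=3/2 t_c=11/4 v_peak=15/8 T=23/4

v_max²/a_max = (15/8)²/(5/4) = 45/16
255/32 ≥ 45/16 ⇒ cruise phase
t_a = (15/8)/(5/4) = 3/2; v_peak = 15/8
d_cruise = 255/32 − 45/16 = 165/32; t_c = (165/32)/(15/8) = 11/4
T = 2·3/2 + 11/4 = 23/4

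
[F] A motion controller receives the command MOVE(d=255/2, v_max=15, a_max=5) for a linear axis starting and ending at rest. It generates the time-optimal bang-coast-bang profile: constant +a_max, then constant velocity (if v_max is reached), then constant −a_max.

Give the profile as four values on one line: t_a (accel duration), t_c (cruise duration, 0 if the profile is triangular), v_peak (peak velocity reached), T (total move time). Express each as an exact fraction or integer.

(v_max)²/a_max = 15²/5 = 45
255/2 ≥ 45 ⇒ cruise phase
t_a = 15/5 = 3; v_peak = 15
d_cruise = 255/2 − 45 = 165/2; t_c = (165/2)/15 = 11/2
T = 2·3 + 11/2 = 23/2

t_a=3 t_c=11/2 v_peak=15 T=23/2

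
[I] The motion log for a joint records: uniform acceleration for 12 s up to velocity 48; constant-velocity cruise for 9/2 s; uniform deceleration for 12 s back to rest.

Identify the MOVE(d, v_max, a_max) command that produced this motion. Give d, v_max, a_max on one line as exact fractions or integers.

d=792 v_max=48 a_max=4

a_max = 48/12 = 4
d_a = ½·48·12 = 288; d_c = 48·9/2 = 216
d = 2·288 + 216 = 792
t_c = 9/2 > 0 so v_max = 48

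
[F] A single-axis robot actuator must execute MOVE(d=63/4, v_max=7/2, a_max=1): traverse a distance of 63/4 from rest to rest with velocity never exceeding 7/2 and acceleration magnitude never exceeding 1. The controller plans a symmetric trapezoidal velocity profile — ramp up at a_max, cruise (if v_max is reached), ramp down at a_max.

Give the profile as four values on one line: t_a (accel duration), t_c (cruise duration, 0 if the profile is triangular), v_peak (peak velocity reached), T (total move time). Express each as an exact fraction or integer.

(v_max)²/a_max = (7/2)²/1 = 49/4
63/4 ≥ 49/4 → trapezoidal
t_a = (7/2)/1 = 7/2; v_peak = 7/2
d_cruise = 63/4 − 49/4 = 7/2; t_c = (7/2)/(7/2) = 1
T = 2·7/2 + 1 = 8

t_a=7/2 t_c=1 v_peak=7/2 T=8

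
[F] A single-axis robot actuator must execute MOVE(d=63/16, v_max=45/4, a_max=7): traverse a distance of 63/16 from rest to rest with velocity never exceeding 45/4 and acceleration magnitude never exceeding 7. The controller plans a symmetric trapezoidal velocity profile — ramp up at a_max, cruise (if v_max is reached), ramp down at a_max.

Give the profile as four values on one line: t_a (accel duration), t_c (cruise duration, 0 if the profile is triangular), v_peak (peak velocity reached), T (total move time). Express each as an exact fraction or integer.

t_a=3/4 t_c=0 v_peak=21/4 T=3/2

v_max²/a_max = (45/4)²/7 = 2025/112
63/16 < 2025/112 → triangular
v_peak = √(63/16·7) = √(441/16) = 21/4
t_a = (21/4)/7 = 3/4; t_c = 0
T = 2·3/4 = 3/2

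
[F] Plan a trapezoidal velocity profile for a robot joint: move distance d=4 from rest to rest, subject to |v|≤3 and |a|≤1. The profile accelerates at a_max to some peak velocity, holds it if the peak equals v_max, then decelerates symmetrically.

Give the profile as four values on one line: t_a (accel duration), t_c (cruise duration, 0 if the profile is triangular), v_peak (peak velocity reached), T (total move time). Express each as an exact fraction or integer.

t_a=2 t_c=0 v_peak=2 T=4

v_max²/a_max = 3²/1 = 9
4 < 9 so t_c = 0
v_peak = √(4·1) = √4 = 2
t_a = 2/1 = 2; t_c = 0
T = 2·2 = 4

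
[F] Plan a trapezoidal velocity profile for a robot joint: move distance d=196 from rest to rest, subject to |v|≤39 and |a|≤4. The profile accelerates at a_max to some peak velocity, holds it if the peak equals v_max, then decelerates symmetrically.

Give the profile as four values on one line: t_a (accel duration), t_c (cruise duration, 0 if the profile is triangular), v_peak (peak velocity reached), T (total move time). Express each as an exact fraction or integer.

t_a=7 t_c=0 v_peak=28 T=14

(v_max)²/a_max = 39²/4 = 1521/4
196 < 1521/4 → triangular
v_peak = √(196·4) = √784 = 28
t_a = 28/4 = 7; t_c = 0
T = 2·7 = 14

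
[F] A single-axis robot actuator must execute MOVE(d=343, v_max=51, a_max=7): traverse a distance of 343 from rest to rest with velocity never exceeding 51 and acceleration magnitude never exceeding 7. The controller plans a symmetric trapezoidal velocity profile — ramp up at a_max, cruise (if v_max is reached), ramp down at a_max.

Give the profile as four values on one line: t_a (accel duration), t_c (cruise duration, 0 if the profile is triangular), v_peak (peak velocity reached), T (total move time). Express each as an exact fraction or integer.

v_max²/a_max = 51²/7 = 2601/7
343 < 2601/7 so t_c = 0
v_peak = √(343·7) = √2401 = 49
t_a = 49/7 = 7; t_c = 0
T = 2·7 = 14

t_a=7 t_c=0 v_peak=49 T=14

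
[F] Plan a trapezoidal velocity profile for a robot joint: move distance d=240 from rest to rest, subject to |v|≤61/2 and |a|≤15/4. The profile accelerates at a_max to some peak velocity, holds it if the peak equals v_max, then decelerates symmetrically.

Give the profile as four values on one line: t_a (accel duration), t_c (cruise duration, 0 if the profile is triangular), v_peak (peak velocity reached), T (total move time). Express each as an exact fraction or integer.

t_a=8 t_c=0 v_peak=30 T=16

(v_max)²/a_max = (61/2)²/(15/4) = 3721/15
240 < 3721/15 so t_c = 0
v_peak = √(240·15/4) = √900 = 30
t_a = 30/(15/4) = 8; t_c = 0
T = 2·8 = 16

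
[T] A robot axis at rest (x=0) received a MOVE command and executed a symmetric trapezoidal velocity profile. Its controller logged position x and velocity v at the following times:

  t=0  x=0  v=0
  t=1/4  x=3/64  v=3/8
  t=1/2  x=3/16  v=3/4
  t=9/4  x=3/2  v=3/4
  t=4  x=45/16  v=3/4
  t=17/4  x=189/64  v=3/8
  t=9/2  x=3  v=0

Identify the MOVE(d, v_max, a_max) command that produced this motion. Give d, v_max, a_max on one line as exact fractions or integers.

final state: t=9/2, x=3, v=0 → d = 3
a_max = (3/8−0)/(1/4−0) = 3/2
max v = 3/4 over t∈[1/2,4] → v_max = 3/4
check: 3/4·(1/2+7/2) = 3 ✓

d=3 v_max=3/4 a_max=3/2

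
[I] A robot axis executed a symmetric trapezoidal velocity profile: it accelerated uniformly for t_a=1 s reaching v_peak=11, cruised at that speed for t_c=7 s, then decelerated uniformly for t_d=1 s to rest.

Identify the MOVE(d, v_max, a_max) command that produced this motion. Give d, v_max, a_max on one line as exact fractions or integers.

a_max = 11/1 = 11
d_a = ½·11·1 = 11/2; d_c = 11·7 = 77
d = 2·11/2 + 77 = 88
t_c = 7 > 0 → v_max = v_peak = 11

d=88 v_max=11 a_max=11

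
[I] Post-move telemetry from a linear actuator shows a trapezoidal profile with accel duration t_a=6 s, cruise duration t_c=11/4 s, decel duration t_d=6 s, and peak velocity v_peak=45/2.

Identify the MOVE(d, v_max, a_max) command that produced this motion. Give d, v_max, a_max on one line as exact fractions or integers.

d=1575/8 v_max=45/2 a_max=15/4

a_max = (45/2)/6 = 15/4
d_a = ½·45/2·6 = 135/2; d_c = 45/2·11/4 = 495/8
d = 2·135/2 + 495/8 = 1575/8
t_c = 11/4 > 0 → v_max = v_peak = 45/2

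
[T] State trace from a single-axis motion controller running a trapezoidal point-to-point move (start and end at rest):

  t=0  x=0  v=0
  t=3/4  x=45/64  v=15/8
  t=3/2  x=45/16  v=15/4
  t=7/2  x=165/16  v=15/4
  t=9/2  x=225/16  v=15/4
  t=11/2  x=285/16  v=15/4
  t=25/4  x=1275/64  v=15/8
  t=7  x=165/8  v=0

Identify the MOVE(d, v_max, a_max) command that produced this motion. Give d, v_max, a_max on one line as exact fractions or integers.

d=165/8 v_max=15/4 a_max=5/2

final state: t=7, x=165/8, v=0 → d = 165/8
a_max = (15/8−0)/(3/4−0) = 5/2
max v = 15/4 over t∈[3/2,11/2] → v_max = 15/4
check: 15/4·(3/2+4) = 165/8 ✓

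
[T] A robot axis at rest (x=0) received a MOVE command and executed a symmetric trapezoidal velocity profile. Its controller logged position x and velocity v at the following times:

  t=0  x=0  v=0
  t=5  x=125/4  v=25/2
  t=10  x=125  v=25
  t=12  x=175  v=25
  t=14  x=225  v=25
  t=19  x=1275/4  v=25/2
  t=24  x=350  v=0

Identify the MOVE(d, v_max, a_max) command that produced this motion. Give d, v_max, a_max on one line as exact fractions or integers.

final state: t=24, x=350, v=0 → d = 350
a_max = (25/2−0)/(5−0) = 5/2
max v = 25 over t∈[10,14] → v_max = 25
check: 25·(10+4) = 350 ✓

d=350 v_max=25 a_max=5/2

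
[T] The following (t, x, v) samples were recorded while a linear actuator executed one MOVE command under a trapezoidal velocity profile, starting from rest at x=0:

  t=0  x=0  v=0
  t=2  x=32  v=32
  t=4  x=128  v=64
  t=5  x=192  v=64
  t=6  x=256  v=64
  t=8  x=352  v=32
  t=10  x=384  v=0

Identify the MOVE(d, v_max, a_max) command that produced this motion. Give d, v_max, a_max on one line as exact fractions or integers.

d=384 v_max=64 a_max=16

final state: t=10, x=384, v=0 → d = 384
a_max = (32−0)/(2−0) = 16
max v = 64 over t∈[4,6] → v_max = 64
check: 64·(4+2) = 384 ✓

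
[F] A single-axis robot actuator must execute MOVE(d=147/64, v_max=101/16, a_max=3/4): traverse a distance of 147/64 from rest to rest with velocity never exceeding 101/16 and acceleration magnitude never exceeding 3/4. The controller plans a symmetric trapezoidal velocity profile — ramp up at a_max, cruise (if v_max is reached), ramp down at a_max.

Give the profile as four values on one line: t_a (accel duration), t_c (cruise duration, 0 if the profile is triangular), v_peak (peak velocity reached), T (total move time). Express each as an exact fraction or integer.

v_max²/a_max = (101/16)²/(3/4) = 10201/192
147/64 < 10201/192 ⇒ no cruise
v_peak = √(147/64·3/4) = √(441/256) = 21/16
t_a = (21/16)/(3/4) = 7/4; t_c = 0
T = 2·7/4 = 7/2

t_a=7/4 t_c=0 v_peak=21/16 T=7/2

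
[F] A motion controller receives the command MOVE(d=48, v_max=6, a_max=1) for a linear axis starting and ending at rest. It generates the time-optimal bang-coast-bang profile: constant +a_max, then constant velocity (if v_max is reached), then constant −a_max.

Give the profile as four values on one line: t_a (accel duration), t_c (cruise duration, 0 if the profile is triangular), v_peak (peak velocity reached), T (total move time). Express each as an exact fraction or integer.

v_max²/a_max = 6²/1 = 36
48 ≥ 36 ⇒ cruise phase
t_a = 6/1 = 6; v_peak = 6
d_cruise = 48 − 36 = 12; t_c = 12/6 = 2
T = 2·6 + 2 = 14

t_a=6 t_c=2 v_peak=6 T=14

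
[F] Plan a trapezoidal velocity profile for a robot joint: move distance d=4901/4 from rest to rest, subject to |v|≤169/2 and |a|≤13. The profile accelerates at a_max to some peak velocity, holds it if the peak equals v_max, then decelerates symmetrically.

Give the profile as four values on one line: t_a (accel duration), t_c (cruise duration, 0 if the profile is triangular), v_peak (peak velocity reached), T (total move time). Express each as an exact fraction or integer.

vₘ²/aₘ = (169/2)²/13 = 2197/4
4901/4 ≥ 2197/4 so v_max reached
t_a = (169/2)/13 = 13/2; v_peak = 169/2
d_cruise = 4901/4 − 2197/4 = 676; t_c = 676/(169/2) = 8
T = 2·13/2 + 8 = 21

t_a=13/2 t_c=8 v_peak=169/2 T=21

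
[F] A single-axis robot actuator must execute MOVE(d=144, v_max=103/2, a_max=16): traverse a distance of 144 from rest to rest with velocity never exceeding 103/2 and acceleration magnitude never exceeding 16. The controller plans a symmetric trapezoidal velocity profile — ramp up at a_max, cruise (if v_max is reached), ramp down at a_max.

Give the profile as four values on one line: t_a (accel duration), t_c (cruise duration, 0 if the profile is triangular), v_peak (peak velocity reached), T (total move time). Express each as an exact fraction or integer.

v_max²/a_max = (103/2)²/16 = 10609/64
144 < 10609/64 → triangular
v_peak = √(144·16) = √2304 = 48
t_a = 48/16 = 3; t_c = 0
T = 2·3 = 6

t_a=3 t_c=0 v_peak=48 T=6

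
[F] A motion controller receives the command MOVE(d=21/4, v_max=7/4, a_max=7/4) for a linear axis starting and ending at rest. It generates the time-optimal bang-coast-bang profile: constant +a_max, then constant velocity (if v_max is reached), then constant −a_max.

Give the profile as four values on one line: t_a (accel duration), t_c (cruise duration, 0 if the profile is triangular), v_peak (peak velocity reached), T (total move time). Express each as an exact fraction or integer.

t_a=1 t_c=2 v_peak=7/4 T=4

(v_max)²/a_max = (7/4)²/(7/4) = 7/4
21/4 ≥ 7/4 → trapezoidal
t_a = (7/4)/(7/4) = 1; v_peak = 7/4
d_cruise = 21/4 − 7/4 = 7/2; t_c = (7/2)/(7/4) = 2
T = 2·1 + 2 = 4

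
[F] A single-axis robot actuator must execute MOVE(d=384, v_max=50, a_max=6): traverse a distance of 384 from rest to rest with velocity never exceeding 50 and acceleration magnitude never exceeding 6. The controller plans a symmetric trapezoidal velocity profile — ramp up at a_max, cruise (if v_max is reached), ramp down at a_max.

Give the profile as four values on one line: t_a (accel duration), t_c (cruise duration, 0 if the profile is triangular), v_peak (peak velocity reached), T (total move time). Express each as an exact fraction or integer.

t_a=8 t_c=0 v_peak=48 T=16

vₘ²/aₘ = 50²/6 = 1250/3
384 < 1250/3 → triangular
v_peak = √(384·6) = √2304 = 48
t_a = 48/6 = 8; t_c = 0
T = 2·8 = 16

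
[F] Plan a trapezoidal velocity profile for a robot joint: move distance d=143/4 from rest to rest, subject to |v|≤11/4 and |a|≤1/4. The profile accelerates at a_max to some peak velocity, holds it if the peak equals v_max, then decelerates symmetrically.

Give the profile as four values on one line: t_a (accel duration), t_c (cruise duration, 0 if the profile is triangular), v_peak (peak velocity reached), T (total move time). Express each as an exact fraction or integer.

t_a=11 t_c=2 v_peak=11/4 T=24

v_max²/a_max = (11/4)²/(1/4) = 121/4
143/4 ≥ 121/4 → trapezoidal
t_a = (11/4)/(1/4) = 11; v_peak = 11/4
d_cruise = 143/4 − 121/4 = 11/2; t_c = (11/2)/(11/4) = 2
T = 2·11 + 2 = 24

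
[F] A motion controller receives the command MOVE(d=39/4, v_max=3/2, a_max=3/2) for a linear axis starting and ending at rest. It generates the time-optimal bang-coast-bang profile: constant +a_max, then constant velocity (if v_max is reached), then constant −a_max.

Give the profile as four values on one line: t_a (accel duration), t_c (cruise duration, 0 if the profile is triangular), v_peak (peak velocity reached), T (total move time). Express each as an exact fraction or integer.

t_a=1 t_c=11/2 v_peak=3/2 T=15/2

v_max²/a_max = (3/2)²/(3/2) = 3/2
39/4 ≥ 3/2 ⇒ cruise phase
t_a = (3/2)/(3/2) = 1; v_peak = 3/2
d_cruise = 39/4 − 3/2 = 33/4; t_c = (33/4)/(3/2) = 11/2
T = 2·1 + 11/2 = 15/2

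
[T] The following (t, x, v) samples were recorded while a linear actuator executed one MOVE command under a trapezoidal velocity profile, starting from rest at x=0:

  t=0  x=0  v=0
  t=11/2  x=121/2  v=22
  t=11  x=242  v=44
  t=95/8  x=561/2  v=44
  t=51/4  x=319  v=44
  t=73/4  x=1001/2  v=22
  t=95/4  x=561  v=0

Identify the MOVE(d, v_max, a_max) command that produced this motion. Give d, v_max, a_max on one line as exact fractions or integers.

d=561 v_max=44 a_max=4

final state: t=95/4, x=561, v=0 → d = 561
a_max = (22−0)/(11/2−0) = 4
max v = 44 over t∈[11,51/4] → v_max = 44
check: 44·(11+7/4) = 561 ✓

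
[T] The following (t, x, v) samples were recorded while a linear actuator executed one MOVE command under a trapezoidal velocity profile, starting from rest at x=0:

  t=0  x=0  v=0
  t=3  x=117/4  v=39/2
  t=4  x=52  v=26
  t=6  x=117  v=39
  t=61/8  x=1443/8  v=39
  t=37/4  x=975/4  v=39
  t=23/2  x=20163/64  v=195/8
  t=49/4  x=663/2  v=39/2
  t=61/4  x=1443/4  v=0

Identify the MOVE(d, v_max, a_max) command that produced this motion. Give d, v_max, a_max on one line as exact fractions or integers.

final state: t=61/4, x=1443/4, v=0 → d = 1443/4
a_max = (39/2−0)/(3−0) = 13/2
max v = 39 over t∈[6,37/4] → v_max = 39
check: 39·(6+13/4) = 1443/4 ✓

d=1443/4 v_max=39 a_max=13/2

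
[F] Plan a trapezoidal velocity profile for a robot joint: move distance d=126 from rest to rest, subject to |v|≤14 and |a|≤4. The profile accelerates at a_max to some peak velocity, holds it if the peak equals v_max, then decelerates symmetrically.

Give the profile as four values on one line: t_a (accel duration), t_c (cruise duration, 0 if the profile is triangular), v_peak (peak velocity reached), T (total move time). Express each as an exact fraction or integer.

t_a=7/2 t_c=11/2 v_peak=14 T=25/2

vₘ²/aₘ = 14²/4 = 49
126 ≥ 49 so v_max reached
t_a = 14/4 = 7/2; v_peak = 14
d_cruise = 126 − 49 = 77; t_c = 77/14 = 11/2
T = 2·7/2 + 11/2 = 25/2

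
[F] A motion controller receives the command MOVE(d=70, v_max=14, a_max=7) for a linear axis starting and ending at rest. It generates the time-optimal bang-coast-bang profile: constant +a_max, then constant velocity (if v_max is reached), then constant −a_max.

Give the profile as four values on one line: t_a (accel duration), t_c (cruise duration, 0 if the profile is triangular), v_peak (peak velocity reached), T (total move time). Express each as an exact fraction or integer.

t_a=2 t_c=3 v_peak=14 T=7

(v_max)²/a_max = 14²/7 = 28
70 ≥ 28 so v_max reached
t_a = 14/7 = 2; v_peak = 14
d_cruise = 70 − 28 = 42; t_c = 42/14 = 3
T = 2·2 + 3 = 7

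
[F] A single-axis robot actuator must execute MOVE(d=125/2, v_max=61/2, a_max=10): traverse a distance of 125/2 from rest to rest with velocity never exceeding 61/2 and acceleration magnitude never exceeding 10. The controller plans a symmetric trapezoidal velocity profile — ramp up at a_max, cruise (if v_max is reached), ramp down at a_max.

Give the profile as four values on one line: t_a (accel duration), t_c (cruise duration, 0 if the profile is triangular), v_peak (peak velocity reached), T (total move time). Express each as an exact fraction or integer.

t_a=5/2 t_c=0 v_peak=25 T=5

v_max²/a_max = (61/2)²/10 = 3721/40
125/2 < 3721/40 so t_c = 0
v_peak = √(125/2·10) = √625 = 25
t_a = 25/10 = 5/2; t_c = 0
T = 2·5/2 = 5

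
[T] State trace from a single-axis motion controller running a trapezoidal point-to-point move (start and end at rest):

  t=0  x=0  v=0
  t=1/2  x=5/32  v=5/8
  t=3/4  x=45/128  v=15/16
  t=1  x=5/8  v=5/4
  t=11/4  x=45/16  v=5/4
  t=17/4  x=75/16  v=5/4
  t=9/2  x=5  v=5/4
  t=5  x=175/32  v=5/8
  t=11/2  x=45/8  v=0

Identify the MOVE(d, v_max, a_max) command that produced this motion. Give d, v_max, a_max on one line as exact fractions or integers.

final state: t=11/2, x=45/8, v=0 → d = 45/8
a_max = (5/8−0)/(1/2−0) = 5/4
max v = 5/4 over t∈[1,9/2] → v_max = 5/4
check: 5/4·(1+7/2) = 45/8 ✓

d=45/8 v_max=5/4 a_max=5/4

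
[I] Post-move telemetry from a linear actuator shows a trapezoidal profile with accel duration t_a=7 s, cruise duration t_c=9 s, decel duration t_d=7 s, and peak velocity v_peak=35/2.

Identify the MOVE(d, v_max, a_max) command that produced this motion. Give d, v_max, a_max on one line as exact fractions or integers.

d=280 v_max=35/2 a_max=5/2

a_max = (35/2)/7 = 5/2
d_a = ½·35/2·7 = 245/4; d_c = 35/2·9 = 315/2
d = 2·245/4 + 315/2 = 280
t_c = 9 > 0 → v_max = v_peak = 35/2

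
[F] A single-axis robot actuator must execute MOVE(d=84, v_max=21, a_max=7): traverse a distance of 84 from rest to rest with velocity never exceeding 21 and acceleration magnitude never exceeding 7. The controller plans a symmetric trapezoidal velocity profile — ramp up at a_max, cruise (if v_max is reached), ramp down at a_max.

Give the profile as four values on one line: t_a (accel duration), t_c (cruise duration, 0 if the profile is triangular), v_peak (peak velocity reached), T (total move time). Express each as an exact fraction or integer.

t_a=3 t_c=1 v_peak=21 T=7

(v_max)²/a_max = 21²/7 = 63
84 ≥ 63 ⇒ cruise phase
t_a = 21/7 = 3; v_peak = 21
d_cruise = 84 − 63 = 21; t_c = 21/21 = 1
T = 2·3 + 1 = 7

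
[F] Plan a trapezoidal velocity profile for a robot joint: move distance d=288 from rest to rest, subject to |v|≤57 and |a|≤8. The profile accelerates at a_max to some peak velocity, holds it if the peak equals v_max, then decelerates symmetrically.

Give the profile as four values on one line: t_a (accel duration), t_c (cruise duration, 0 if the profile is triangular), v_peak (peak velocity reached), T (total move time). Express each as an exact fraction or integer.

(v_max)²/a_max = 57²/8 = 3249/8
288 < 3249/8 → triangular
v_peak = √(288·8) = √2304 = 48
t_a = 48/8 = 6; t_c = 0
T = 2·6 = 12

t_a=6 t_c=0 v_peak=48 T=12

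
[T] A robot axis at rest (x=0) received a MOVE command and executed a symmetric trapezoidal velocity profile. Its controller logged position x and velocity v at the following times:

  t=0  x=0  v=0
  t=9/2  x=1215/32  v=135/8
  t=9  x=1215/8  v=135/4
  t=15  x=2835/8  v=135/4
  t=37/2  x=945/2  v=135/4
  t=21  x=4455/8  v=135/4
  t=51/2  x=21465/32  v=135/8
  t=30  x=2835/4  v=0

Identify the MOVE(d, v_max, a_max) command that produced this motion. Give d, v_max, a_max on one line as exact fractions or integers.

final state: t=30, x=2835/4, v=0 → d = 2835/4
a_max = (135/8−0)/(9/2−0) = 15/4
max v = 135/4 over t∈[9,21] → v_max = 135/4
check: 135/4·(9+12) = 2835/4 ✓

d=2835/4 v_max=135/4 a_max=15/4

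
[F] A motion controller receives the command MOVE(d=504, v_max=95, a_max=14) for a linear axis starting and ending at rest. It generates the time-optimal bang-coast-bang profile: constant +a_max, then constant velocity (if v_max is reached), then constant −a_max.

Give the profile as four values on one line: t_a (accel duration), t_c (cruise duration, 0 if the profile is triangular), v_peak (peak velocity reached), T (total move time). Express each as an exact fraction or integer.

t_a=6 t_c=0 v_peak=84 T=12

vₘ²/aₘ = 95²/14 = 9025/14
504 < 9025/14 → triangular
v_peak = √(504·14) = √7056 = 84
t_a = 84/14 = 6; t_c = 0
T = 2·6 = 12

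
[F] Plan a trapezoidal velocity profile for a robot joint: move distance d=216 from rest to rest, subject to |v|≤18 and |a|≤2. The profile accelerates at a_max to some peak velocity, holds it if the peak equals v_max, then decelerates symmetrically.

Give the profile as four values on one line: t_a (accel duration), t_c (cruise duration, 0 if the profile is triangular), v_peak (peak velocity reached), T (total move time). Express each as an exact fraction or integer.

(v_max)²/a_max = 18²/2 = 162
216 ≥ 162 ⇒ cruise phase
t_a = 18/2 = 9; v_peak = 18
d_cruise = 216 − 162 = 54; t_c = 54/18 = 3
T = 2·9 + 3 = 21

t_a=9 t_c=3 v_peak=18 T=21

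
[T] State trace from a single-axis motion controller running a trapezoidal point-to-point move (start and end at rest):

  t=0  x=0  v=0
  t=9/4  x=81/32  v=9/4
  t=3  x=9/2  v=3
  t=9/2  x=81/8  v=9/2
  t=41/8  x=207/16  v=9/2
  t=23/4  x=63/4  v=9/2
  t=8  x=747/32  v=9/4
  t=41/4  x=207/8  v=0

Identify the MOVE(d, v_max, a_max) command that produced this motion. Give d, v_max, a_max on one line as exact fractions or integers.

final state: t=41/4, x=207/8, v=0 → d = 207/8
a_max = (9/4−0)/(9/4−0) = 1
max v = 9/2 over t∈[9/2,23/4] → v_max = 9/2
check: 9/2·(9/2+5/4) = 207/8 ✓

d=207/8 v_max=9/2 a_max=1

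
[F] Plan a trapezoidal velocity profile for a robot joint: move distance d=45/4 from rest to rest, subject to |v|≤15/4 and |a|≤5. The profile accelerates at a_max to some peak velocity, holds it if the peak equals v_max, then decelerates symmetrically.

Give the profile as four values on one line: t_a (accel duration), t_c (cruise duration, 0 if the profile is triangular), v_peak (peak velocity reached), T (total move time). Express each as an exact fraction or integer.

v_max²/a_max = (15/4)²/5 = 45/16
45/4 ≥ 45/16 so v_max reached
t_a = (15/4)/5 = 3/4; v_peak = 15/4
d_cruise = 45/4 − 45/16 = 135/16; t_c = (135/16)/(15/4) = 9/4
T = 2·3/4 + 9/4 = 15/4

t_a=3/4 t_c=9/4 v_peak=15/4 T=15/4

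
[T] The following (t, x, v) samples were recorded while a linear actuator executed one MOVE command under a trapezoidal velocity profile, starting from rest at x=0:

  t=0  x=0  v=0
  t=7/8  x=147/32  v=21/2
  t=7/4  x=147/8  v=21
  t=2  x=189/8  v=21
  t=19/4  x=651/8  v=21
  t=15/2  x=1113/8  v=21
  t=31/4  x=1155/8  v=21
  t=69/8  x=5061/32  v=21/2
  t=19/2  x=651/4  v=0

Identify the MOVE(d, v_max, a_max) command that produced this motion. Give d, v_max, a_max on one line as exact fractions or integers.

final state: t=19/2, x=651/4, v=0 → d = 651/4
a_max = (21/2−0)/(7/8−0) = 12
max v = 21 over t∈[7/4,31/4] → v_max = 21
check: 21·(7/4+6) = 651/4 ✓

d=651/4 v_max=21 a_max=12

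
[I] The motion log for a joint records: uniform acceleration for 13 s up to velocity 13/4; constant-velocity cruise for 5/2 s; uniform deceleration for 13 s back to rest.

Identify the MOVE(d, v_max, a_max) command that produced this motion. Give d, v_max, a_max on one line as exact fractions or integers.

a_max = (13/4)/13 = 1/4
d_a = ½·13/4·13 = 169/8; d_c = 13/4·5/2 = 65/8
d = 2·169/8 + 65/8 = 403/8
t_c = 5/2 > 0 → v_max = v_peak = 13/4

d=403/8 v_max=13/4 a_max=1/4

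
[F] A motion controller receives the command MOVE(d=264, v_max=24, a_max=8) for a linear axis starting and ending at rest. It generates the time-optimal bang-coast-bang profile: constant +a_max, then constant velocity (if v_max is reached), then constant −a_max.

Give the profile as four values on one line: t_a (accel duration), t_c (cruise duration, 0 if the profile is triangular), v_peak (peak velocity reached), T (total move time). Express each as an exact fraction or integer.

t_a=3 t_c=8 v_peak=24 T=14

vₘ²/aₘ = 24²/8 = 72
264 ≥ 72 ⇒ cruise phase
t_a = 24/8 = 3; v_peak = 24
d_cruise = 264 − 72 = 192; t_c = 192/24 = 8
T = 2·3 + 8 = 14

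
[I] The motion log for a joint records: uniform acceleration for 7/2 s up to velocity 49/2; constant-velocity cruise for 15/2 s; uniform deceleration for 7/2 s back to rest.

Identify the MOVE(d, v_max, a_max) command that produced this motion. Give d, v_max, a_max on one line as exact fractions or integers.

d=539/2 v_max=49/2 a_max=7

a_max = (49/2)/(7/2) = 7
d_a = ½·49/2·7/2 = 343/8; d_c = 49/2·15/2 = 735/4
d = 2·343/8 + 735/4 = 539/2
t_c = 15/2 > 0 so v_max = 49/2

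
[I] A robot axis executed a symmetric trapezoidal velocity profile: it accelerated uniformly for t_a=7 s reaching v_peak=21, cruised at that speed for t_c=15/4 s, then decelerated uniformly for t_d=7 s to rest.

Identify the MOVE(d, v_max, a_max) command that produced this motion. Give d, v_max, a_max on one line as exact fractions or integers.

a_max = 21/7 = 3
d_a = ½·21·7 = 147/2; d_c = 21·15/4 = 315/4
d = 2·147/2 + 315/4 = 903/4
t_c = 15/4 > 0 → v_max = v_peak = 21

d=903/4 v_max=21 a_max=3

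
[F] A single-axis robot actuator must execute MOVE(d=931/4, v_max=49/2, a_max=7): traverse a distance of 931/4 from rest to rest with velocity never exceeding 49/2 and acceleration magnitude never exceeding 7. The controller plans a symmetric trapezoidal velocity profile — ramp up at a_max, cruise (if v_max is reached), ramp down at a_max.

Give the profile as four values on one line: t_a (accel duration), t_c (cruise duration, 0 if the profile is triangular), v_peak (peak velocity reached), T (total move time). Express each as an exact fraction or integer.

t_a=7/2 t_c=6 v_peak=49/2 T=13

vₘ²/aₘ = (49/2)²/7 = 343/4
931/4 ≥ 343/4 ⇒ cruise phase
t_a = (49/2)/7 = 7/2; v_peak = 49/2
d_cruise = 931/4 − 343/4 = 147; t_c = 147/(49/2) = 6
T = 2·7/2 + 6 = 13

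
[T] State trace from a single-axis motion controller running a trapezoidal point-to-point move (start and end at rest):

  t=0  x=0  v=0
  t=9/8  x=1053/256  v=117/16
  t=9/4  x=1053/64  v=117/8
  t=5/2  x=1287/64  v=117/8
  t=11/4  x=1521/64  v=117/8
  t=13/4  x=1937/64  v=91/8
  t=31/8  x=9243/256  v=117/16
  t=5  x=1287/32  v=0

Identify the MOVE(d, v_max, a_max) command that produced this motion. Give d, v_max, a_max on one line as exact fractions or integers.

final state: t=5, x=1287/32, v=0 → d = 1287/32
a_max = (117/16−0)/(9/8−0) = 13/2
max v = 117/8 over t∈[9/4,11/4] → v_max = 117/8
check: 117/8·(9/4+1/2) = 1287/32 ✓

d=1287/32 v_max=117/8 a_max=13/2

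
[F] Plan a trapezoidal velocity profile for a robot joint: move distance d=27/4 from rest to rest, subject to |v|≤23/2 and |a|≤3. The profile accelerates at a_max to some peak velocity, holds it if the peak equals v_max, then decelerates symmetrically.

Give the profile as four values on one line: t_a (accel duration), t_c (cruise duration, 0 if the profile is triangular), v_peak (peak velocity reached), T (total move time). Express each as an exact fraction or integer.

vₘ²/aₘ = (23/2)²/3 = 529/12
27/4 < 529/12 ⇒ no cruise
v_peak = √(27/4·3) = √(81/4) = 9/2
t_a = (9/2)/3 = 3/2; t_c = 0
T = 2·3/2 = 3

t_a=3/2 t_c=0 v_peak=9/2 T=3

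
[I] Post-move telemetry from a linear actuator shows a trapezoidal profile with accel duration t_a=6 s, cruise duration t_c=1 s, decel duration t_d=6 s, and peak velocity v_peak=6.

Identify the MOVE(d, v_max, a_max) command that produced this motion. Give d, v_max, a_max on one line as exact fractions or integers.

d=42 v_max=6 a_max=1

a_max = 6/6 = 1
d_a = ½·6·6 = 18; d_c = 6·1 = 6
d = 2·18 + 6 = 42
t_c = 1 > 0 ⇒ limit active, v_max = 6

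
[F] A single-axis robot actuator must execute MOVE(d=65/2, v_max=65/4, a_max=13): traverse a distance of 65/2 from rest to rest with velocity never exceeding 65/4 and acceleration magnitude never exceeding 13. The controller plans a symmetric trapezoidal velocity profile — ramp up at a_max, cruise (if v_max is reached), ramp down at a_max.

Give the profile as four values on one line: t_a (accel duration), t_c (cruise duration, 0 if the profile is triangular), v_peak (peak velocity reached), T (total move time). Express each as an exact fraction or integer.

t_a=5/4 t_c=3/4 v_peak=65/4 T=13/4

v_max²/a_max = (65/4)²/13 = 325/16
65/2 ≥ 325/16 ⇒ cruise phase
t_a = (65/4)/13 = 5/4; v_peak = 65/4
d_cruise = 65/2 − 325/16 = 195/16; t_c = (195/16)/(65/4) = 3/4
T = 2·5/4 + 3/4 = 13/4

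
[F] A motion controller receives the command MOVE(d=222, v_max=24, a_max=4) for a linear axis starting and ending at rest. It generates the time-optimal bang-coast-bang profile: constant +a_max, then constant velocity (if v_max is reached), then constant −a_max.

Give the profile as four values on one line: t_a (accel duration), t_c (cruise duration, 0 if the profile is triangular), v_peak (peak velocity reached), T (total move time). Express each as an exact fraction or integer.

v_max²/a_max = 24²/4 = 144
222 ≥ 144 → trapezoidal
t_a = 24/4 = 6; v_peak = 24
d_cruise = 222 − 144 = 78; t_c = 78/24 = 13/4
T = 2·6 + 13/4 = 61/4

t_a=6 t_c=13/4 v_peak=24 T=61/4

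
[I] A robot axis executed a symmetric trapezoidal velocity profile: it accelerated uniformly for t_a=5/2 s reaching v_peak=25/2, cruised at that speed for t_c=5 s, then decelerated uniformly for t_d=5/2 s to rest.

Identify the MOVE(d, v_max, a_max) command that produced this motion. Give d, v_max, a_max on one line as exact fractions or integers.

d=375/4 v_max=25/2 a_max=5

a_max = (25/2)/(5/2) = 5
d_a = ½·25/2·5/2 = 125/8; d_c = 25/2·5 = 125/2
d = 2·125/8 + 125/2 = 375/4
t_c = 5 > 0 so v_max = 25/2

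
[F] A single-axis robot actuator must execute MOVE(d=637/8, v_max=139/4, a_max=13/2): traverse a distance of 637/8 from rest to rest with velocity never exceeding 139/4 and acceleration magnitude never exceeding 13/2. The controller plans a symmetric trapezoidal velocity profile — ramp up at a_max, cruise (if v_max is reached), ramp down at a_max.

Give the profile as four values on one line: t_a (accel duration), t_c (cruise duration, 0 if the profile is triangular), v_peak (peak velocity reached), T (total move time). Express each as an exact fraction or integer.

t_a=7/2 t_c=0 v_peak=91/4 T=7

(v_max)²/a_max = (139/4)²/(13/2) = 19321/104
637/8 < 19321/104 so t_c = 0
v_peak = √(637/8·13/2) = √(8281/16) = 91/4
t_a = (91/4)/(13/2) = 7/2; t_c = 0
T = 2·7/2 = 7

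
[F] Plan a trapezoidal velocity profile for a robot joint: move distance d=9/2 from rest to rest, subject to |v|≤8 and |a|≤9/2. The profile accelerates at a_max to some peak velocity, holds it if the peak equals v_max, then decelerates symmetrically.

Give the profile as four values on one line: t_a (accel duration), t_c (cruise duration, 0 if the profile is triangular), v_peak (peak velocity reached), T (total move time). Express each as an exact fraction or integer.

t_a=1 t_c=0 v_peak=9/2 T=2

vₘ²/aₘ = 8²/(9/2) = 128/9
9/2 < 128/9 so t_c = 0
v_peak = √(9/2·9/2) = √(81/4) = 9/2
t_a = (9/2)/(9/2) = 1; t_c = 0
T = 2·1 = 2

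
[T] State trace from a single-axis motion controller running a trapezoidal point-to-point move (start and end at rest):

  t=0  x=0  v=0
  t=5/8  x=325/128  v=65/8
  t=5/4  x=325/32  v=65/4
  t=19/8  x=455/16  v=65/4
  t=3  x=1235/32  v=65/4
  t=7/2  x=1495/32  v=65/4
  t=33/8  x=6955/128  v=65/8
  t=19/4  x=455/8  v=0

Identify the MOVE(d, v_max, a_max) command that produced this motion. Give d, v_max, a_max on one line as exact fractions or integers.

d=455/8 v_max=65/4 a_max=13

final state: t=19/4, x=455/8, v=0 → d = 455/8
a_max = (65/8−0)/(5/8−0) = 13
max v = 65/4 over t∈[5/4,7/2] → v_max = 65/4
check: 65/4·(5/4+9/4) = 455/8 ✓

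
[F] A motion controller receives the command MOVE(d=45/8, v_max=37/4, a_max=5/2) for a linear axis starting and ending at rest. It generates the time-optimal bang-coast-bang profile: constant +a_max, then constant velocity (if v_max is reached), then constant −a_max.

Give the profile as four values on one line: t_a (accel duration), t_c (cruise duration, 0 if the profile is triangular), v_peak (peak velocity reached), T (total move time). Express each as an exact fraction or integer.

t_a=3/2 t_c=0 v_peak=15/4 T=3

v_max²/a_max = (37/4)²/(5/2) = 1369/40
45/8 < 1369/40 → triangular
v_peak = √(45/8·5/2) = √(225/16) = 15/4
t_a = (15/4)/(5/2) = 3/2; t_c = 0
T = 2·3/2 = 3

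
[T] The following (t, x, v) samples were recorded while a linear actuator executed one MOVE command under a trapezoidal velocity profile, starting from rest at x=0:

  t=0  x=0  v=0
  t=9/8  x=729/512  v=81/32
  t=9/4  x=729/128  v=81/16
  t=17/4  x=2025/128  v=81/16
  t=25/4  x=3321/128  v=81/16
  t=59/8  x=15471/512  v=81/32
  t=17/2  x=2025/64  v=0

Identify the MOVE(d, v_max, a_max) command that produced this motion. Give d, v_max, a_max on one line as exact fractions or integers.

d=2025/64 v_max=81/16 a_max=9/4

final state: t=17/2, x=2025/64, v=0 → d = 2025/64
a_max = (81/32−0)/(9/8−0) = 9/4
max v = 81/16 over t∈[9/4,25/4] → v_max = 81/16
check: 81/16·(9/4+4) = 2025/64 ✓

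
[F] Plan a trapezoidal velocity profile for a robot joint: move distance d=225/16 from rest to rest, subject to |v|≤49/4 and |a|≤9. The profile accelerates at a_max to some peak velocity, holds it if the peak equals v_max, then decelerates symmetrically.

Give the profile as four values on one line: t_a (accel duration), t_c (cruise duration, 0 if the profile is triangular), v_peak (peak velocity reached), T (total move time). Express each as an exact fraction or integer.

(v_max)²/a_max = (49/4)²/9 = 2401/144
225/16 < 2401/144 → triangular
v_peak = √(225/16·9) = √(2025/16) = 45/4
t_a = (45/4)/9 = 5/4; t_c = 0
T = 2·5/4 = 5/2

t_a=5/4 t_c=0 v_peak=45/4 T=5/2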